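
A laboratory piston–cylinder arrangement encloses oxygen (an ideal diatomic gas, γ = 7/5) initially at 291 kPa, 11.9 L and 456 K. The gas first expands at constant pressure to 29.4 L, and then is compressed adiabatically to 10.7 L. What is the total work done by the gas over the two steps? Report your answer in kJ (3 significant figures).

W_total ≈ -5.56 kJ

Step 1 (isobaric): W = PΔV = (291 kPa)(29.4 − 11.9 L) = 5092 J.
After step 1: P = 291 kPa, V = 29.4 L, T = 1127 K.
Step 2 (adiabatic): W = (P₁V₁ − P₂V₂)/(γ−1) = (8555 − 12818)/0.4 = -10657 J.
W_total = 5092 − 10657 = -5564 J.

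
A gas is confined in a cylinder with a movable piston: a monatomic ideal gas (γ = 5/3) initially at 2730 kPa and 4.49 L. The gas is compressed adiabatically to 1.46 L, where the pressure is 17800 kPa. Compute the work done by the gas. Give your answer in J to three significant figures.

W ≈ -20600 J

Adiabatic: W = (P₁V₁ − P₂V₂)/(γ − 1) with γ = 5/3.
P₁V₁ = 12258 J, P₂V₂ = 25988 J.
W = (12258 − 25988) / 0.6667 = -20595 J.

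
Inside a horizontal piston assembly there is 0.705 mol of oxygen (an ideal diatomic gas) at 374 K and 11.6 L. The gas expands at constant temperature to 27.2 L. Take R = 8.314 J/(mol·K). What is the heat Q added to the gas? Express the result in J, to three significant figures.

Isothermal ⇒ ΔU = 0, so Q = W = nRT ln(V₂/V₁).
Q = (0.705)(8.314)(374) ln(27.2/11.6) = 2192 × 0.8522 = 1868 J.

Q ≈ 1870 J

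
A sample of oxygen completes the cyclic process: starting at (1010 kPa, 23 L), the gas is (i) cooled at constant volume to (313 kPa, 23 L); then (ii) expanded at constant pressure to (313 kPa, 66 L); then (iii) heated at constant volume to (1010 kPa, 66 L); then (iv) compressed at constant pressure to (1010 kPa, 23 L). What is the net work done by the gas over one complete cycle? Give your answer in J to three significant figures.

W_net ≈ -30000 J

Constant-volume legs do no work.
W(ii) = (313)(66 − 23) = 13459 J; W(iv) = (1010)(23 − 66) = -43430 J.
W_net = 13459 − 43430 = -29971 J (the counter-clockwise enclosed area).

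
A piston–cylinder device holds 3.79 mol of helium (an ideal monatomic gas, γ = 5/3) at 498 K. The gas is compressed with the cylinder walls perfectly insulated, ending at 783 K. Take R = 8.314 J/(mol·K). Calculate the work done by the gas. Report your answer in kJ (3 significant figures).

Adiabatic ⇒ Q = 0, so W_by = −ΔU = nCᵥ(T₁ − T₂).
Cᵥ = 3R/2 = 12.47 J/(mol·K).
W = (3.79)(12.47)(498 − 783) = -13471 J.

W ≈ -13.5 kJ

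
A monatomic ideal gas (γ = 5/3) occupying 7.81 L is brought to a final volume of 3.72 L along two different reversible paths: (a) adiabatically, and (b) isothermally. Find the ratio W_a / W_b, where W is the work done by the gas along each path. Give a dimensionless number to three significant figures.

W_a / W_b ≈ 1.29

Path (a) adiabatic: W = P₁V₁(1 − (V₁/V₂)^(γ−1))/(γ−1) → W_a/(P₁V₁) = -0.9594.
Path (b) isothermal: W = P₁V₁ ln(V₂/V₁) → W_b/(P₁V₁) = -0.7417.
W_a / W_b = -0.9594 / -0.7417 = 1.294.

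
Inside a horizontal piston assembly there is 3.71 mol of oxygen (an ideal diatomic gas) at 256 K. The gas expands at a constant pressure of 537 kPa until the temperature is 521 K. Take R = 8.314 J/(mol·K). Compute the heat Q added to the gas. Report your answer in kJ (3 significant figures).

Isobaric: W = nRΔT = (3.71)(8.314)(265) = 8174 J.
ΔU = nCᵥΔT with Cᵥ = 5R/2: ΔU = (3.71)(20.79)(265) = 20435 J.
Q = ΔU + W = 20435 + 8174 = 28609 J.

Q ≈ 28.6 kJ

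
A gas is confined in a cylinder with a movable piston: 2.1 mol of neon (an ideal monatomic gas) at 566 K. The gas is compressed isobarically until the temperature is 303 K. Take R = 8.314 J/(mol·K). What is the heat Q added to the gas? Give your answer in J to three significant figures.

Isobaric: W = nRΔT = (2.1)(8.314)(-263) = -4592 J.
ΔU = nCᵥΔT with Cᵥ = 3R/2: ΔU = (2.1)(12.47)(-263) = -6888 J.
Q = ΔU + W = -6888 − 4592 = -11480 J.

Q ≈ -11500 J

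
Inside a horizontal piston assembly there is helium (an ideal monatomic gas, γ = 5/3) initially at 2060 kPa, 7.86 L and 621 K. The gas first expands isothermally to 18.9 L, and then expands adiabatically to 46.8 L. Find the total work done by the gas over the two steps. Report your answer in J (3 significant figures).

W_total ≈ 25200 J

Step 1 (isothermal): W = P₁V₁ ln(V₂/V₁) = (16192) ln(18.9/7.86) = 14206 J.
After step 1: P = 856.7 kPa, V = 18.9 L, T = 621 K.
Step 2 (adiabatic): W = (P₁V₁ − P₂V₂)/(γ−1) = (16192 − 8846)/0.667 = 11018 J.
W_total = 14206 + 11018 = 25224 J.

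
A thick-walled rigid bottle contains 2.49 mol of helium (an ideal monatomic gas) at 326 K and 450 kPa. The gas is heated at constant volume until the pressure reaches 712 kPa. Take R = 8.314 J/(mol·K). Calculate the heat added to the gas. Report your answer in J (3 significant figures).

Constant volume ⇒ W = 0, so Q = ΔU = nCᵥΔT with Cᵥ = 3R/2 = 12.47 J/(mol·K).
At constant V, T₂/T₁ = P₂/P₁ ⇒ ΔT = T₁(P₂/P₁ − 1) = 326·(712/450 − 1) = 189.8 K.
ΔU = (2.49)(12.47)(189.8) = 5894 J.

Q ≈ 5890 J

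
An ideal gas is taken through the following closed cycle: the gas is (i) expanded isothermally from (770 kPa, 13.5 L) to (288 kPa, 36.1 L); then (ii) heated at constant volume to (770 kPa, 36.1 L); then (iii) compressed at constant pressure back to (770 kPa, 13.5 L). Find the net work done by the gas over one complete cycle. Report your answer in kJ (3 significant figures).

Leg (i): W = PᵢVᵢ ln(V_f/Vᵢ) = (10395) ln(36.1/13.5) = 10225 J.
Leg (ii): W = 0.
Leg (iii): W = PΔV = (770)(13.5 − 36.1) = -17402 J.
W_net = 10225 − 17402 = -7177 J.

W_net ≈ -7.18 kJ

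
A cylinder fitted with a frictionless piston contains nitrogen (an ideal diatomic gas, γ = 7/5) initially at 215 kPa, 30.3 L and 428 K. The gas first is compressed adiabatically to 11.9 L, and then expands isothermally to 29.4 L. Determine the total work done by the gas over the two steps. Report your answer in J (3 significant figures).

W_total ≈ 1180 J

Step 1 (adiabatic): W = (P₁V₁ − P₂V₂)/(γ−1) = (6514 − 9468)/0.4 = -7383 J.
After step 1: P = 795.6 kPa, V = 11.9 L, T = 622 K.
Step 2 (isothermal): W = P₁V₁ ln(V₂/V₁) = (9468) ln(29.4/11.9) = 8563 J.
W_total = -7383 + 8563 = 1180 J.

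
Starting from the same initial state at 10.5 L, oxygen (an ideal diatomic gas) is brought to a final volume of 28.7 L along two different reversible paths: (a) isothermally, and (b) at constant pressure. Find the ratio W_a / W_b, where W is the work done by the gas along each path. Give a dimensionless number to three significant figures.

Path (a) isothermal: W = P₁V₁ ln(V₂/V₁) → W_a/(P₁V₁) = 1.006.
Path (b) isobaric: W = P₁(V₂ − V₁) → W_b/(P₁V₁) = 1.733.
W_a / W_b = 1.006 / 1.733 = 0.5801.

W_a / W_b ≈ 0.580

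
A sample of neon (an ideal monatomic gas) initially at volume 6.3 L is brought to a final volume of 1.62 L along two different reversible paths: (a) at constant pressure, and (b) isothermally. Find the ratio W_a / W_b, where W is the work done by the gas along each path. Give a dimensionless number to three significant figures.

Path (a) isobaric: W = P₁(V₂ − V₁) → W_a/(P₁V₁) = -0.7429.
Path (b) isothermal: W = P₁V₁ ln(V₂/V₁) → W_b/(P₁V₁) = -1.358.
W_a / W_b = -0.7429 / -1.358 = 0.547.

W_a / W_b ≈ 0.547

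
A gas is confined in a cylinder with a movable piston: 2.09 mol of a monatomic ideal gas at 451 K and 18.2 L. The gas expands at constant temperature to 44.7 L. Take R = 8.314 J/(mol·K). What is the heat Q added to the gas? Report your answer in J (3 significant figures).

Isothermal ⇒ ΔU = 0, so Q = W = nRT ln(V₂/V₁).
Q = (2.09)(8.314)(451) ln(44.7/18.2) = 7837 × 0.8986 = 7042 J.

Q ≈ 7040 J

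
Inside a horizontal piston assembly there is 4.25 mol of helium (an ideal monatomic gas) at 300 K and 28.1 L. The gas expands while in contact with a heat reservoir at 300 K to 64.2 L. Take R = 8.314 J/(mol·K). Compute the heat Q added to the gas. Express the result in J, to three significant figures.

Q ≈ 8760 J

Isothermal ⇒ ΔU = 0, so Q = W = nRT ln(V₂/V₁).
Q = (4.25)(8.314)(300) ln(64.2/28.1) = 10600 × 0.8262 = 8758 J.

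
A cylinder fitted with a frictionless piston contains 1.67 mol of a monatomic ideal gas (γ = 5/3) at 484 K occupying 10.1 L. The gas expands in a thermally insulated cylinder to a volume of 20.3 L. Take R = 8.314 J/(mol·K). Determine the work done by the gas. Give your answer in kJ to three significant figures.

Adiabatic: TV^(γ−1) = const with γ = 5/3.
T₂ = T₁ (V₁/V₂)^(γ−1) = 484 × (10.1/20.3)^0.667 = 484 × 0.6279 = 303.9 K.
W_by = nCᵥ(T₁ − T₂) = (1.67)(12.47)(484 − 303.9) = 3751 J.

W ≈ 3.75 kJ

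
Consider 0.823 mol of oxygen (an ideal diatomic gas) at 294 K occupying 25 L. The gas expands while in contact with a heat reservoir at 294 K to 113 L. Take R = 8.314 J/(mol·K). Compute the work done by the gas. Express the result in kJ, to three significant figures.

Isothermal: W = nRT ln(V₂/V₁).
W = (0.823)(8.314)(294) × ln(113/25)
  = 2012 × 1.509
W_by_gas = 3035 J.

W ≈ 3.03 kJ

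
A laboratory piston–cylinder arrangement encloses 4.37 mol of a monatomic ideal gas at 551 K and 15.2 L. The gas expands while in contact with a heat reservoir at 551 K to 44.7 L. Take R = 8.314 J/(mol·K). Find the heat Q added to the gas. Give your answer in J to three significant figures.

Isothermal ⇒ ΔU = 0, so Q = W = nRT ln(V₂/V₁).
Q = (4.37)(8.314)(551) ln(44.7/15.2) = 20019 × 1.079 = 21594 J.

Q ≈ 21600 J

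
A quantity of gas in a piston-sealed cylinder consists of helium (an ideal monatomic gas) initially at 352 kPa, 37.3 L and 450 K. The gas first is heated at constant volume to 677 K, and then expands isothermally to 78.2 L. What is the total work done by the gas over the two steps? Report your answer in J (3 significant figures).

W_total ≈ 14600 J

Step 1 (isochoric): W = 0 (constant volume).
After step 1: P = 529.6 kPa (V unchanged).
Step 2 (isothermal): W = P₁V₁ ln(V₂/V₁) = (19753) ln(78.2/37.3) = 14622 J.
W_total = 0 + 14622 = 14622 J.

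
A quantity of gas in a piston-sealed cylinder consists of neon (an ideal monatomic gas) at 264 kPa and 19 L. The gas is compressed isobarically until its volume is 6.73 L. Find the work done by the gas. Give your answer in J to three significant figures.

Isobaric: W = P ΔV.
W = (264 kPa)(6.73 − 19 L) = (264)(-12.27) = -3239 J.

W ≈ -3240 J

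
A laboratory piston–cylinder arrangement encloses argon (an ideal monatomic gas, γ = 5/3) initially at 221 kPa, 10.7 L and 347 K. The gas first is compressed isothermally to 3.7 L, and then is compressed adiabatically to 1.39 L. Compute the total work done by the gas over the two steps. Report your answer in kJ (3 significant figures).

Step 1 (isothermal): W = P₁V₁ ln(V₂/V₁) = (2365) ln(3.7/10.7) = -2511 J.
After step 1: P = 639.1 kPa, V = 3.7 L, T = 347 K.
Step 2 (adiabatic): W = (P₁V₁ − P₂V₂)/(γ−1) = (2365 − 4542)/0.667 = -3266 J.
W_total = -2511 − 3266 = -5777 J.

W_total ≈ -5.78 kJ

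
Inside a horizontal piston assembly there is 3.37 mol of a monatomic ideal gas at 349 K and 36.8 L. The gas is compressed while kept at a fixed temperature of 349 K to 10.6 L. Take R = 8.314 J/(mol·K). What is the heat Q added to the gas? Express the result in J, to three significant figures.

Isothermal ⇒ ΔU = 0, so Q = W = nRT ln(V₂/V₁).
Q = (3.37)(8.314)(349) ln(10.6/36.8) = 9778 × -1.245 = -12171 J.

Q ≈ -12200 J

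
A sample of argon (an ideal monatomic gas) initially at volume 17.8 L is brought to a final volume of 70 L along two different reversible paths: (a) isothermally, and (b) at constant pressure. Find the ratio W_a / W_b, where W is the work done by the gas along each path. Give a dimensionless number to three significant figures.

W_a / W_b ≈ 0.467

Path (a) isothermal: W = P₁V₁ ln(V₂/V₁) → W_a/(P₁V₁) = 1.369.
Path (b) isobaric: W = P₁(V₂ − V₁) → W_b/(P₁V₁) = 2.933.
W_a / W_b = 1.369 / 2.933 = 0.4669.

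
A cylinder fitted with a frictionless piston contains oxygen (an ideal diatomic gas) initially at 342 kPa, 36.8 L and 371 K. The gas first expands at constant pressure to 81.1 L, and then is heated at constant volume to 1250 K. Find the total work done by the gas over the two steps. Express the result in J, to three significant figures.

W_total ≈ 15200 J

Step 1 (isobaric): W = PΔV = (342 kPa)(81.1 − 36.8 L) = 15151 J.
Step 2 (isochoric): W = 0 (constant volume).
W_total = 15151 + 0 = 15151 J.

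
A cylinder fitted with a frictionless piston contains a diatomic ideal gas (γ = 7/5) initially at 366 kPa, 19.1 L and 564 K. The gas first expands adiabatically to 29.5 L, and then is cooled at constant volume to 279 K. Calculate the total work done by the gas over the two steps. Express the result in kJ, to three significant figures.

Step 1 (adiabatic): W = (P₁V₁ − P₂V₂)/(γ−1) = (6991 − 5875)/0.4 = 2789 J.
Step 2 (isochoric): W = 0 (constant volume).
W_total = 2789 + 0 = 2789 J.

W_total ≈ 2.79 kJ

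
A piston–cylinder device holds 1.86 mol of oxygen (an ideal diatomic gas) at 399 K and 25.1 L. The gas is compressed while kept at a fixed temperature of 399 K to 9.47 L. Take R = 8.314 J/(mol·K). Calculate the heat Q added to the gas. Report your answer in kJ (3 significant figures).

Q ≈ -6.01 kJ

Isothermal ⇒ ΔU = 0, so Q = W = nRT ln(V₂/V₁).
Q = (1.86)(8.314)(399) ln(9.47/25.1) = 6170 × -0.9747 = -6014 J.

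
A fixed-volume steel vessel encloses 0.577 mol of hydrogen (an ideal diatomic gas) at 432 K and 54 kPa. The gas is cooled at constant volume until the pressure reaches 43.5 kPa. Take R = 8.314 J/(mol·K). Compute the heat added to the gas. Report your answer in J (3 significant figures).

Constant volume ⇒ W = 0, so Q = ΔU = nCᵥΔT with Cᵥ = 5R/2 = 20.79 J/(mol·K).
At constant V, T₂/T₁ = P₂/P₁ ⇒ ΔT = T₁(P₂/P₁ − 1) = 432·(43.5/54 − 1) = -84 K.
ΔU = (0.577)(20.79)(-84) = -1007 J.

Q ≈ -1010 J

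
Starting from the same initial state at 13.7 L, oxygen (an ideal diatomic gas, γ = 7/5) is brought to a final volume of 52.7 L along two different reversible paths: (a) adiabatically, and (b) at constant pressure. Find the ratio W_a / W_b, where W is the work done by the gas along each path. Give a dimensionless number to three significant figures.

Path (a) adiabatic: W = P₁V₁(1 − (V₁/V₂)^(γ−1))/(γ−1) → W_a/(P₁V₁) = 1.042.
Path (b) isobaric: W = P₁(V₂ − V₁) → W_b/(P₁V₁) = 2.847.
W_a / W_b = 1.042 / 2.847 = 0.3659.

W_a / W_b ≈ 0.366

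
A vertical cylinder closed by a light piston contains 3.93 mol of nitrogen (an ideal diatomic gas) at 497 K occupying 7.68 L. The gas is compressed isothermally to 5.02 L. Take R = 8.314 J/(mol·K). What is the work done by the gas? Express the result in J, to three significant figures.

W ≈ -6900 J

Isothermal: W = nRT ln(V₂/V₁).
W = (3.93)(8.314)(497) × ln(5.02/7.68)
  = 16239 × -0.4252
W_by_gas = -6905 J.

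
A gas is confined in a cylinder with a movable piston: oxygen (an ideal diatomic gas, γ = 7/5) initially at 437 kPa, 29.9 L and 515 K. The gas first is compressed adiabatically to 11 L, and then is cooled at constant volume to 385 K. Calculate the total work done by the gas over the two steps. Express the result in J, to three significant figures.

W_total ≈ -16100 J

Step 1 (adiabatic): W = (P₁V₁ − P₂V₂)/(γ−1) = (13066 − 19492)/0.4 = -16065 J.
Step 2 (isochoric): W = 0 (constant volume).
W_total = -16065 + 0 = -16065 J.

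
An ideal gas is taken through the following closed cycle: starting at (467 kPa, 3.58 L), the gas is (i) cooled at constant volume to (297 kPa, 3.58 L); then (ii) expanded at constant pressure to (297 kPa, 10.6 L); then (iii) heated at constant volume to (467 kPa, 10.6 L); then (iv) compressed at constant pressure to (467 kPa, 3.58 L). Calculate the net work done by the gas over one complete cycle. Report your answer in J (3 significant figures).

W_net ≈ -1190 J

Constant-volume legs do no work.
W(ii) = (297)(10.6 − 3.58) = 2085 J; W(iv) = (467)(3.58 − 10.6) = -3278 J.
W_net = 2085 − 3278 = -1193 J (the counter-clockwise enclosed area).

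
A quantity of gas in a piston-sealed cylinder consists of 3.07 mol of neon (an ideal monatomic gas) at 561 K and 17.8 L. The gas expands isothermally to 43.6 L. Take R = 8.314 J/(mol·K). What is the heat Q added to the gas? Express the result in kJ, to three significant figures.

Isothermal ⇒ ΔU = 0, so Q = W = nRT ln(V₂/V₁).
Q = (3.07)(8.314)(561) ln(43.6/17.8) = 14319 × 0.8959 = 12828 J.

Q ≈ 12.8 kJ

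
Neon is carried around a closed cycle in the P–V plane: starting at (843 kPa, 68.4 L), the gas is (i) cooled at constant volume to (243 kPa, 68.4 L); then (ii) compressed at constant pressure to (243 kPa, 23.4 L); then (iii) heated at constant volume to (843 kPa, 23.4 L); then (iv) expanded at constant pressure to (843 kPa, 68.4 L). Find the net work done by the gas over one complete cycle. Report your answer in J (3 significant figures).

W_net ≈ 27000 J

Constant-volume legs do no work.
W(ii) = (243)(23.4 − 68.4) = -10935 J; W(iv) = (843)(68.4 − 23.4) = 37935 J.
W_net = -10935 + 37935 = 27000 J (the clockwise enclosed area).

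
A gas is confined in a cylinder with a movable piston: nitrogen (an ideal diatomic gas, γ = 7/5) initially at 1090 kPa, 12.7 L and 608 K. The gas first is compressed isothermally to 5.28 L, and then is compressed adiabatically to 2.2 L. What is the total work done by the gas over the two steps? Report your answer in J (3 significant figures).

Step 1 (isothermal): W = P₁V₁ ln(V₂/V₁) = (13843) ln(5.28/12.7) = -12150 J.
After step 1: P = 2622 kPa, V = 5.28 L, T = 608 K.
Step 2 (adiabatic): W = (P₁V₁ − P₂V₂)/(γ−1) = (13843 − 19648)/0.4 = -14512 J.
W_total = -12150 − 14512 = -26662 J.

W_total ≈ -26700 J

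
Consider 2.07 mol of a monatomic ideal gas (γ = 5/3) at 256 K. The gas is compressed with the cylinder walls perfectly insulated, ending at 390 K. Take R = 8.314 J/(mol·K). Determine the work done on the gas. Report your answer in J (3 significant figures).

W ≈ 3460 J

Adiabatic ⇒ Q = 0, so W_by = −ΔU = nCᵥ(T₁ − T₂).
Cᵥ = 3R/2 = 12.47 J/(mol·K).
W = (2.07)(12.47)(256 − 390) = -3459 J.
Work on gas = −W_by = 3459 J.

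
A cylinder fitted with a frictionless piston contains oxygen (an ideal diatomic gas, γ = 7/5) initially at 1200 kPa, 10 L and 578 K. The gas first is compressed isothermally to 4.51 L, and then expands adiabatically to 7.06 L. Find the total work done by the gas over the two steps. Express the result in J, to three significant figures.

W_total ≈ -4630 J

Step 1 (isothermal): W = P₁V₁ ln(V₂/V₁) = (12000) ln(4.51/10) = -9555 J.
After step 1: P = 2661 kPa, V = 4.51 L, T = 578 K.
Step 2 (adiabatic): W = (P₁V₁ − P₂V₂)/(γ−1) = (12000 − 10031)/0.4 = 4923 J.
W_total = -9555 + 4923 = -4632 J.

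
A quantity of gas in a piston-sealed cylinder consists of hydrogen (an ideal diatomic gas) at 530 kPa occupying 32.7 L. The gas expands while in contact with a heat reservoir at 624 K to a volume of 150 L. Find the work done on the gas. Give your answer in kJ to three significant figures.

W ≈ -26.4 kJ

Isothermal: W = nRT ln(V₂/V₁) = P₁V₁ ln(V₂/V₁).
P₁V₁ = (530 kPa)(32.7 L) = 17331 J.
W = 17331 × ln(150/32.7) = 17331 × 1.523
W_by_gas = 26400 J; work on gas = −W_by = -26400 J.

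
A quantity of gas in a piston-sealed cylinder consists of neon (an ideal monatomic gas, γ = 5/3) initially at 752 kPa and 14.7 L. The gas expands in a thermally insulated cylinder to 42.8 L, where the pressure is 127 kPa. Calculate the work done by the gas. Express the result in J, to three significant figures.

Adiabatic: W = (P₁V₁ − P₂V₂)/(γ − 1) with γ = 5/3.
P₁V₁ = 11054 J, P₂V₂ = 5436 J.
W = (11054 − 5436) / 0.6667 = 8428 J.

W ≈ 8430 J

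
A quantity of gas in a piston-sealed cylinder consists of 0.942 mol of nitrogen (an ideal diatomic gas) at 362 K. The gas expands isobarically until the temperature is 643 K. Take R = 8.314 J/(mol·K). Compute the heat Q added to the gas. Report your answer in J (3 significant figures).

Isobaric: W = nRΔT = (0.942)(8.314)(281) = 2201 J.
ΔU = nCᵥΔT with Cᵥ = 5R/2: ΔU = (0.942)(20.79)(281) = 5502 J.
Q = ΔU + W = 5502 + 2201 = 7703 J.

Q ≈ 7700 J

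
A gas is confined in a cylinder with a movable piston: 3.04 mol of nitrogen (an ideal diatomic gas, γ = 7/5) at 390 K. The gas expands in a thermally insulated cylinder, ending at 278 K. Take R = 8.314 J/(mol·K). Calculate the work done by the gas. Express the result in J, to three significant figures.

Adiabatic ⇒ Q = 0, so W_by = −ΔU = nCᵥ(T₁ − T₂).
Cᵥ = 5R/2 = 20.79 J/(mol·K).
W = (3.04)(20.79)(390 − 278) = 7077 J.

W ≈ 7080 J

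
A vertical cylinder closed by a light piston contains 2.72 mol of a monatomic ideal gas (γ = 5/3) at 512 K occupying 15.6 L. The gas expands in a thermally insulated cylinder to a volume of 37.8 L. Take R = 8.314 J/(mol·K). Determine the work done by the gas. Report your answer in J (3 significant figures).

W ≈ 7740 J

Adiabatic: TV^(γ−1) = const with γ = 5/3.
T₂ = T₁ (V₁/V₂)^(γ−1) = 512 × (15.6/37.8)^0.667 = 512 × 0.5543 = 283.8 K.
W_by = nCᵥ(T₁ − T₂) = (2.72)(12.47)(512 − 283.8) = 7741 J.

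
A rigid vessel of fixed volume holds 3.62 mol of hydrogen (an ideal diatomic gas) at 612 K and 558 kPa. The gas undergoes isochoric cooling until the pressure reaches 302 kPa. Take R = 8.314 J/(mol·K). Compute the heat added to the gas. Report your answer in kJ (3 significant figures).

Q ≈ -21.1 kJ

Constant volume ⇒ W = 0, so Q = ΔU = nCᵥΔT with Cᵥ = 5R/2 = 20.79 J/(mol·K).
At constant V, T₂/T₁ = P₂/P₁ ⇒ ΔT = T₁(P₂/P₁ − 1) = 612·(302/558 − 1) = -280.8 K.
ΔU = (3.62)(20.79)(-280.8) = -21126 J.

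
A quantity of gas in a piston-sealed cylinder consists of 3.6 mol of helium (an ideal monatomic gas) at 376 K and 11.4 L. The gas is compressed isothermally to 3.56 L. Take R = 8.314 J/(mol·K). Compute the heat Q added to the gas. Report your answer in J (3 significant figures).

Isothermal ⇒ ΔU = 0, so Q = W = nRT ln(V₂/V₁).
Q = (3.6)(8.314)(376) ln(3.56/11.4) = 11254 × -1.164 = -13098 J.

Q ≈ -13100 J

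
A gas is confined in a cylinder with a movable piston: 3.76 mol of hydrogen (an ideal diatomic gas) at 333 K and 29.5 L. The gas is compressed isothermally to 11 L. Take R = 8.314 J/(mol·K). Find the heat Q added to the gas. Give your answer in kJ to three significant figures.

Q ≈ -10.3 kJ

Isothermal ⇒ ΔU = 0, so Q = W = nRT ln(V₂/V₁).
Q = (3.76)(8.314)(333) ln(11/29.5) = 10410 × -0.9865 = -10269 J.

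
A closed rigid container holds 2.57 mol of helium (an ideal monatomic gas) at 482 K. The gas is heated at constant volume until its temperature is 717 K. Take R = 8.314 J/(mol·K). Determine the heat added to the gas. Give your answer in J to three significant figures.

Q ≈ 7530 J

Constant volume ⇒ W = 0, so Q = ΔU = nCᵥΔT with Cᵥ = 3R/2 = 12.47 J/(mol·K).
ΔU = (2.57)(12.47)(717 − 482) = 7532 J.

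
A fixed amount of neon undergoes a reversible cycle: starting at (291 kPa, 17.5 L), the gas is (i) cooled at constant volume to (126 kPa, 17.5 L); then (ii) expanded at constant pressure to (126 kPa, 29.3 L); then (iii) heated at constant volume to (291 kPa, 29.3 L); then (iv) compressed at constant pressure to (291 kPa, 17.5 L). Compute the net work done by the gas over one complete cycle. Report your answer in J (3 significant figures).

Constant-volume legs do no work.
W(ii) = (126)(29.3 − 17.5) = 1487 J; W(iv) = (291)(17.5 − 29.3) = -3434 J.
W_net = 1487 − 3434 = -1947 J (the counter-clockwise enclosed area).

W_net ≈ -1950 J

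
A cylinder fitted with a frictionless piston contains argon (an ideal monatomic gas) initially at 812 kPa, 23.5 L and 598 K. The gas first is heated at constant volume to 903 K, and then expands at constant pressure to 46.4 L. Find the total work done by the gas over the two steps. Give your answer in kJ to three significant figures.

W_total ≈ 28.1 kJ

Step 1 (isochoric): W = 0 (constant volume).
After step 1: P = 1226 kPa (V unchanged).
Step 2 (isobaric): W = PΔV = (1226 kPa)(46.4 − 23.5 L) = 28079 J.
W_total = 0 + 28079 = 28079 J.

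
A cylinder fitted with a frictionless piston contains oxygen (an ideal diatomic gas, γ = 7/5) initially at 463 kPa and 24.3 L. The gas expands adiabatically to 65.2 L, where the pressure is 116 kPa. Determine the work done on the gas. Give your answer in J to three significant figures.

Adiabatic: W = (P₁V₁ − P₂V₂)/(γ − 1) with γ = 7/5.
P₁V₁ = 11251 J, P₂V₂ = 7563 J.
W = (11251 − 7563) / 0.4 = 9219 J.
Work on gas = −W_by = -9219 J.

W ≈ -9220 J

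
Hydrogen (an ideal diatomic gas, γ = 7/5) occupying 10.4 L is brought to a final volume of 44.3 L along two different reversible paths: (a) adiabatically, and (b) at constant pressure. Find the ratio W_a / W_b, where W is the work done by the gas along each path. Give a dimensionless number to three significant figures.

W_a / W_b ≈ 0.337

Path (a) adiabatic: W = P₁V₁(1 − (V₁/V₂)^(γ−1))/(γ−1) → W_a/(P₁V₁) = 1.1.
Path (b) isobaric: W = P₁(V₂ − V₁) → W_b/(P₁V₁) = 3.26.
W_a / W_b = 1.1 / 3.26 = 0.3374.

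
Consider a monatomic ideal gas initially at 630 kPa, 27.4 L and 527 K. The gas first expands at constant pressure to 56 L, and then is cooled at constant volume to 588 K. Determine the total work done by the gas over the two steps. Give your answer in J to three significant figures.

W_total ≈ 18000 J

Step 1 (isobaric): W = PΔV = (630 kPa)(56 − 27.4 L) = 18018 J.
Step 2 (isochoric): W = 0 (constant volume).
W_total = 18018 + 0 = 18018 J.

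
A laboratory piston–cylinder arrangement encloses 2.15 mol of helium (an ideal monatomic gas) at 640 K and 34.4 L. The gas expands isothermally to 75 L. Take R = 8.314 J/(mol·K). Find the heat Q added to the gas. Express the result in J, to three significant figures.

Q ≈ 8920 J

Isothermal ⇒ ΔU = 0, so Q = W = nRT ln(V₂/V₁).
Q = (2.15)(8.314)(640) ln(75/34.4) = 11440 × 0.7794 = 8917 J.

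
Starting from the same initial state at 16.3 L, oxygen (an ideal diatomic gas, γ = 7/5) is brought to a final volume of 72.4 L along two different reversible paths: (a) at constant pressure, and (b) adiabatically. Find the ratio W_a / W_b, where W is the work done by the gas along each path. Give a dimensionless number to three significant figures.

W_a / W_b ≈ 3.06

Path (a) isobaric: W = P₁(V₂ − V₁) → W_a/(P₁V₁) = 3.442.
Path (b) adiabatic: W = P₁V₁(1 − (V₁/V₂)^(γ−1))/(γ−1) → W_b/(P₁V₁) = 1.123.
W_a / W_b = 3.442 / 1.123 = 3.065.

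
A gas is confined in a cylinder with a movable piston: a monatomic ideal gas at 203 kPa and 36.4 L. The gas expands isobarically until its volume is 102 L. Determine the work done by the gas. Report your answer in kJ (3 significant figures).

W ≈ 13.3 kJ

Isobaric: W = P ΔV.
W = (203 kPa)(102 − 36.4 L) = (203)(65.6) = 13317 J.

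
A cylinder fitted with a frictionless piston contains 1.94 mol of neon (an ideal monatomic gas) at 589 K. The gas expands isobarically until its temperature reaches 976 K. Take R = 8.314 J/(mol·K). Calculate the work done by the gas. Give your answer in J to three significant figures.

Isobaric: W = P ΔV = nR ΔT.
W = (1.94)(8.314)(976 − 589) = 6242 J.

W ≈ 6240 J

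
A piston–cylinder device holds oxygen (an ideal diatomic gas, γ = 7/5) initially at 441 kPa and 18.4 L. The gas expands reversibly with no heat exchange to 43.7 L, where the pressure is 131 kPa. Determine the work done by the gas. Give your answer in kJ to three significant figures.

W ≈ 5.97 kJ

Adiabatic: W = (P₁V₁ − P₂V₂)/(γ − 1) with γ = 7/5.
P₁V₁ = 8114 J, P₂V₂ = 5725 J.
W = (8114 − 5725) / 0.4 = 5974 J.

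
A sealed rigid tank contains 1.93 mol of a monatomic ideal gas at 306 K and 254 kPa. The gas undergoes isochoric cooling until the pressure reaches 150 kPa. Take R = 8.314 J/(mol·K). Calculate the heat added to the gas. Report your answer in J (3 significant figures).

Q ≈ -3020 J

Constant volume ⇒ W = 0, so Q = ΔU = nCᵥΔT with Cᵥ = 3R/2 = 12.47 J/(mol·K).
At constant V, T₂/T₁ = P₂/P₁ ⇒ ΔT = T₁(P₂/P₁ − 1) = 306·(150/254 − 1) = -125.3 K.
ΔU = (1.93)(12.47)(-125.3) = -3016 J.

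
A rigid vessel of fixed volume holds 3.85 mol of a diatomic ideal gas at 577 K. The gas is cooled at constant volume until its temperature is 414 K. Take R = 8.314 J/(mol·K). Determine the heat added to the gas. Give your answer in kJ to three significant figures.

Constant volume ⇒ W = 0, so Q = ΔU = nCᵥΔT with Cᵥ = 5R/2 = 20.79 J/(mol·K).
ΔU = (3.85)(20.79)(414 − 577) = -13044 J.

Q ≈ -13.0 kJ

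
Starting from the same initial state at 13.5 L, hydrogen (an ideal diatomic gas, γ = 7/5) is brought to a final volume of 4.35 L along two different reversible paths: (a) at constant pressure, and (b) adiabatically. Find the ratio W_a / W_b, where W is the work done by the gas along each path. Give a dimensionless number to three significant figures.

Path (a) isobaric: W = P₁(V₂ − V₁) → W_a/(P₁V₁) = -0.6778.
Path (b) adiabatic: W = P₁V₁(1 − (V₁/V₂)^(γ−1))/(γ−1) → W_b/(P₁V₁) = -1.433.
W_a / W_b = -0.6778 / -1.433 = 0.4731.

W_a / W_b ≈ 0.473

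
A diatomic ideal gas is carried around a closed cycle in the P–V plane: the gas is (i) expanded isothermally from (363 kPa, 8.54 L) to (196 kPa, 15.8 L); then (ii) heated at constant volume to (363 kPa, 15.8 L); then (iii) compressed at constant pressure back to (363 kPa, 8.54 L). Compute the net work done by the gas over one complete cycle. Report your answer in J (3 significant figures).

Leg (i): W = PᵢVᵢ ln(V_f/Vᵢ) = (3100) ln(15.8/8.54) = 1907 J.
Leg (ii): W = 0.
Leg (iii): W = PΔV = (363)(8.54 − 15.8) = -2635 J.
W_net = 1907 − 2635 = -728.1 J.

W_net ≈ -728 J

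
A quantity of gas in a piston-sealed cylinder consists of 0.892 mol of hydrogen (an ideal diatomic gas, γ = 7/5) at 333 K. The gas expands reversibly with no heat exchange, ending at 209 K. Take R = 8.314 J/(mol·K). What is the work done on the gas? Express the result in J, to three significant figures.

W ≈ -2300 J

Adiabatic ⇒ Q = 0, so W_by = −ΔU = nCᵥ(T₁ − T₂).
Cᵥ = 5R/2 = 20.79 J/(mol·K).
W = (0.892)(20.79)(333 − 209) = 2299 J.
Work on gas = −W_by = -2299 J.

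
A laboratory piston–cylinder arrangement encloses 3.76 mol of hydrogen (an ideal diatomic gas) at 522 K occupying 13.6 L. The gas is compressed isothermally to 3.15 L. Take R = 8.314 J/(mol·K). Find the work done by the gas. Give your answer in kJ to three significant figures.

Isothermal: W = nRT ln(V₂/V₁).
W = (3.76)(8.314)(522) × ln(3.15/13.6)
  = 16318 × -1.463
W_by_gas = -23868 J.

W ≈ -23.9 kJ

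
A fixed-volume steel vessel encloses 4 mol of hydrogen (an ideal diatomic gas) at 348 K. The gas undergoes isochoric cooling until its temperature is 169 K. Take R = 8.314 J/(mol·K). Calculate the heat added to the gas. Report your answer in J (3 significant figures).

Q ≈ -14900 J

Constant volume ⇒ W = 0, so Q = ΔU = nCᵥΔT with Cᵥ = 5R/2 = 20.79 J/(mol·K).
ΔU = (4)(20.79)(169 − 348) = -14882 J.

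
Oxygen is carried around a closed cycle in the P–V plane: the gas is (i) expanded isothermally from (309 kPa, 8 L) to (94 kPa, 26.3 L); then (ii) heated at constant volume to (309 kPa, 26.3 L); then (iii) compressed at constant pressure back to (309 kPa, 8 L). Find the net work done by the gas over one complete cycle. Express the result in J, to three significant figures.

W_net ≈ -2710 J

Leg (i): W = PᵢVᵢ ln(V_f/Vᵢ) = (2472) ln(26.3/8) = 2942 J.
Leg (ii): W = 0.
Leg (iii): W = PΔV = (309)(8 − 26.3) = -5655 J.
W_net = 2942 − 5655 = -2713 J.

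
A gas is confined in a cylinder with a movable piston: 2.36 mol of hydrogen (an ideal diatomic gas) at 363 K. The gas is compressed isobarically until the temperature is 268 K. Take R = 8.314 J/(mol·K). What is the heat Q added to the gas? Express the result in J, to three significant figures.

Isobaric: W = nRΔT = (2.36)(8.314)(-95) = -1864 J.
ΔU = nCᵥΔT with Cᵥ = 5R/2: ΔU = (2.36)(20.79)(-95) = -4660 J.
Q = ΔU + W = -4660 − 1864 = -6524 J.

Q ≈ -6520 J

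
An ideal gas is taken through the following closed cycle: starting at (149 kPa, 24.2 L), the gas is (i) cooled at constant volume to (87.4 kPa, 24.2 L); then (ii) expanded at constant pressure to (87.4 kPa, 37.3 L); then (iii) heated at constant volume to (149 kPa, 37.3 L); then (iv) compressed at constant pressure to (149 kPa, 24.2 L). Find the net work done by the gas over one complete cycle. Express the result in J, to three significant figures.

W_net ≈ -807 J

Constant-volume legs do no work.
W(ii) = (87.4)(37.3 − 24.2) = 1145 J; W(iv) = (149)(24.2 − 37.3) = -1952 J.
W_net = 1145 − 1952 = -807 J (the counter-clockwise enclosed area).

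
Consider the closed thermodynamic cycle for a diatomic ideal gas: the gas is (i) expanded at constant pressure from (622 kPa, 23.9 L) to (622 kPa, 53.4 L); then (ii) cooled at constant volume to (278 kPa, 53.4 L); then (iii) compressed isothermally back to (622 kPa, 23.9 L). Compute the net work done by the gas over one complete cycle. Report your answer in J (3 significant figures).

Leg (i): W = PΔV = (622)(53.4 − 23.9) = 18349 J.
Leg (ii): W = 0.
Leg (iii): W = PᵢVᵢ ln(V_f/Vᵢ) = (14845) ln(23.9/53.4) = -11935 J.
W_net = 18349 − 11935 = 6414 J.

W_net ≈ 6410 J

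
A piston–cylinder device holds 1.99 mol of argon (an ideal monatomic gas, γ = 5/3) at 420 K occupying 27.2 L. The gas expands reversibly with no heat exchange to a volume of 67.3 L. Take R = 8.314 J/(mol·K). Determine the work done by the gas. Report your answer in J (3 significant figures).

W ≈ 4730 J

Adiabatic: TV^(γ−1) = const with γ = 5/3.
T₂ = T₁ (V₁/V₂)^(γ−1) = 420 × (27.2/67.3)^0.667 = 420 × 0.5466 = 229.6 K.
W_by = nCᵥ(T₁ − T₂) = (1.99)(12.47)(420 − 229.6) = 4725 J.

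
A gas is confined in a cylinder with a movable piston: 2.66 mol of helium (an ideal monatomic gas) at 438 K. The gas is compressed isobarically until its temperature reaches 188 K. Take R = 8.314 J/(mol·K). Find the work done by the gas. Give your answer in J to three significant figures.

Isobaric: W = P ΔV = nR ΔT.
W = (2.66)(8.314)(188 − 438) = -5529 J.

W ≈ -5530 J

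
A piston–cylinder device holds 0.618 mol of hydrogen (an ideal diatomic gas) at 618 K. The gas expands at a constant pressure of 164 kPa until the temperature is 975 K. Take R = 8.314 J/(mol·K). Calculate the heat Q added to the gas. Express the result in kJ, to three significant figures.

Isobaric: W = nRΔT = (0.618)(8.314)(357) = 1834 J.
ΔU = nCᵥΔT with Cᵥ = 5R/2: ΔU = (0.618)(20.79)(357) = 4586 J.
Q = ΔU + W = 4586 + 1834 = 6420 J.

Q ≈ 6.42 kJ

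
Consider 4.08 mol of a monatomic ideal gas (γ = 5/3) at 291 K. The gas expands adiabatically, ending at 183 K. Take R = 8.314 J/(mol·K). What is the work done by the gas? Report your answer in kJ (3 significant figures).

W ≈ 5.50 kJ

Adiabatic ⇒ Q = 0, so W_by = −ΔU = nCᵥ(T₁ − T₂).
Cᵥ = 3R/2 = 12.47 J/(mol·K).
W = (4.08)(12.47)(291 − 183) = 5495 J.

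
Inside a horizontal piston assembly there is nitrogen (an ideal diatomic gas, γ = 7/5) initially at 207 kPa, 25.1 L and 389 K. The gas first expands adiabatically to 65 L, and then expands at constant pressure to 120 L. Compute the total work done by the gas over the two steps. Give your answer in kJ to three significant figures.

W_total ≈ 7.12 kJ

Step 1 (adiabatic): W = (P₁V₁ − P₂V₂)/(γ−1) = (5196 − 3551)/0.4 = 4112 J.
After step 1: P = 54.63 kPa, V = 65 L, T = 265.9 K.
Step 2 (isobaric): W = PΔV = (54.63 kPa)(120 − 65 L) = 3005 J.
W_total = 4112 + 3005 = 7116 J.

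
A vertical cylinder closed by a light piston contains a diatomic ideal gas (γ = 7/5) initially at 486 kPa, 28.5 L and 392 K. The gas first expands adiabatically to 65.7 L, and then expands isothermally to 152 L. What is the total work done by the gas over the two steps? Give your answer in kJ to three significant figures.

W_total ≈ 18.2 kJ

Step 1 (adiabatic): W = (P₁V₁ − P₂V₂)/(γ−1) = (13851 − 9917)/0.4 = 9834 J.
After step 1: P = 150.9 kPa, V = 65.7 L, T = 280.7 K.
Step 2 (isothermal): W = P₁V₁ ln(V₂/V₁) = (9917) ln(152/65.7) = 8318 J.
W_total = 9834 + 8318 = 18153 J.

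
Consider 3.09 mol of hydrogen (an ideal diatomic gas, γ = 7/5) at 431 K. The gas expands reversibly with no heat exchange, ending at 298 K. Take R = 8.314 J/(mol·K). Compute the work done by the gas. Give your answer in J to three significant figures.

W ≈ 8540 J

Adiabatic ⇒ Q = 0, so W_by = −ΔU = nCᵥ(T₁ − T₂).
Cᵥ = 5R/2 = 20.79 J/(mol·K).
W = (3.09)(20.79)(431 − 298) = 8542 J.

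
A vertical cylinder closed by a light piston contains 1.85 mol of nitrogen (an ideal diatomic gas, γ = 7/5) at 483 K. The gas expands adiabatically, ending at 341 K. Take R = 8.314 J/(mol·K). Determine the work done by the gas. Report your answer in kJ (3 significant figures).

W ≈ 5.46 kJ

Adiabatic ⇒ Q = 0, so W_by = −ΔU = nCᵥ(T₁ − T₂).
Cᵥ = 5R/2 = 20.79 J/(mol·K).
W = (1.85)(20.79)(483 − 341) = 5460 J.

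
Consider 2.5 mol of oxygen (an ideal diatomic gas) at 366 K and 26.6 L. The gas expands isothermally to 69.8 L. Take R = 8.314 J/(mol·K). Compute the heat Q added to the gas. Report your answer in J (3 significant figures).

Q ≈ 7340 J

Isothermal ⇒ ΔU = 0, so Q = W = nRT ln(V₂/V₁).
Q = (2.5)(8.314)(366) ln(69.8/26.6) = 7607 × 0.9647 = 7339 J.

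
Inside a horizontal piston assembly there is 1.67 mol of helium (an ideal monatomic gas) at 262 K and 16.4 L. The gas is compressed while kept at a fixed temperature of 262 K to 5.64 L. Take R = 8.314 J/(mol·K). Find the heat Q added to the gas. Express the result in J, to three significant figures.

Isothermal ⇒ ΔU = 0, so Q = W = nRT ln(V₂/V₁).
Q = (1.67)(8.314)(262) ln(5.64/16.4) = 3638 × -1.067 = -3883 J.

Q ≈ -3880 J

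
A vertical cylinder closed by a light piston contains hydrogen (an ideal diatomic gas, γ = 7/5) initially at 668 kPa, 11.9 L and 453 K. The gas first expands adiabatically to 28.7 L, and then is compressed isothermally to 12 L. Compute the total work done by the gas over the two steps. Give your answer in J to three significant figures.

Step 1 (adiabatic): W = (P₁V₁ − P₂V₂)/(γ−1) = (7949 − 5590)/0.4 = 5899 J.
After step 1: P = 194.8 kPa, V = 28.7 L, T = 318.5 K.
Step 2 (isothermal): W = P₁V₁ ln(V₂/V₁) = (5590) ln(12/28.7) = -4874 J.
W_total = 5899 − 4874 = 1025 J.

W_total ≈ 1020 J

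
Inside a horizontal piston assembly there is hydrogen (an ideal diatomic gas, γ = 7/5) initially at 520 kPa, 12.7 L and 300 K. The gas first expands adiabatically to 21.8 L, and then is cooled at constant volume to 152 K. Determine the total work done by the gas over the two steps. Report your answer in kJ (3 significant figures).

W_total ≈ 3.21 kJ

Step 1 (adiabatic): W = (P₁V₁ − P₂V₂)/(γ−1) = (6604 − 5320)/0.4 = 3209 J.
Step 2 (isochoric): W = 0 (constant volume).
W_total = 3209 + 0 = 3209 J.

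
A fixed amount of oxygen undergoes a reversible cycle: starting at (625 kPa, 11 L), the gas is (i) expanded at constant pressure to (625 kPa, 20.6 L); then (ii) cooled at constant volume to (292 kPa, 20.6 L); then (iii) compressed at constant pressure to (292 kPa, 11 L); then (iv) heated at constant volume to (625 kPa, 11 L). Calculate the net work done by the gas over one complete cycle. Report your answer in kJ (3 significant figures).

W_net ≈ 3.20 kJ

Constant-volume legs do no work.
W(i) = (625)(20.6 − 11) = 6000 J; W(iii) = (292)(11 − 20.6) = -2803 J.
W_net = 6000 − 2803 = 3197 J (the clockwise enclosed area).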